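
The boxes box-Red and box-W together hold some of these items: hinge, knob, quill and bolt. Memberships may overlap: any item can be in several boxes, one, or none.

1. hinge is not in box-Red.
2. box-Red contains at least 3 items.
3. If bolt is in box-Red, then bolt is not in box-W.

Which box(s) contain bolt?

bolt: box-Red

From (1): hinge ∉ box-Red.
(2): only 3 candidates remain for box-Red, so all are in.
(3): bolt ∉ box-W.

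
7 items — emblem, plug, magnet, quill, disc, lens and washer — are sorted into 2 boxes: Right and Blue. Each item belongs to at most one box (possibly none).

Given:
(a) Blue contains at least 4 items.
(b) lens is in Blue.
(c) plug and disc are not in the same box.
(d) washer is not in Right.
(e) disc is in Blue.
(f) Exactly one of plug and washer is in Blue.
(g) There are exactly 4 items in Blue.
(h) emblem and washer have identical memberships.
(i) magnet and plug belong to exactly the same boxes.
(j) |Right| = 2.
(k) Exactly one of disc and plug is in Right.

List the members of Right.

Right = {magnet, plug}

From (b): lens ∈ Blue.
From (d): washer ∉ Right.
From (e): disc ∈ Blue.
(c): plug ∉ Blue.
(f) (exactly one): washer ∈ Blue.
(h): emblem matches washer: emblem ∉ Right.
(h): emblem matches washer: emblem ∈ Blue.
(i): magnet matches plug: magnet ∉ Blue.
(k) (exactly one): plug ∈ Right.
(g): Blue already has 4, so the rest are out.
(i): magnet matches plug: magnet ∈ Right.
(j): Right already has 2, so the rest are out.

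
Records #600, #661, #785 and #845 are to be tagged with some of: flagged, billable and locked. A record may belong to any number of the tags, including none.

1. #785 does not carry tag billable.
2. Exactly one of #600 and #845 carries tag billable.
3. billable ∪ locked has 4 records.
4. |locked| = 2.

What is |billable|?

2

From (1): #785 ∉ billable.
Suppose #661 ∉ billable: no assignment then satisfies all the clues, so #661 ∈ billable.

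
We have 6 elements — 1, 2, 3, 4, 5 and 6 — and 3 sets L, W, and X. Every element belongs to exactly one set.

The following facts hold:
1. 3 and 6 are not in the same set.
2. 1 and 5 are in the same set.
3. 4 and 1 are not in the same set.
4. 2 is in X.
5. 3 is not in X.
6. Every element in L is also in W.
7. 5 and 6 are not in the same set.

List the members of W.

W = {1, 3, 5}

From (4): 2 ∈ X.
From (5): 3 ∉ X.
Suppose 1 ∉ W: no assignment then satisfies all the clues, so 1 ∈ W.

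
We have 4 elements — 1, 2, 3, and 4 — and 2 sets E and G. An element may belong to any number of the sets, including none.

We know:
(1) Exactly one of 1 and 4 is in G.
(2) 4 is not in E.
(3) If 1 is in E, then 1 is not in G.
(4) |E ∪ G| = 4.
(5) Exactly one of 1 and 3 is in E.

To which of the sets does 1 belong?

1: E

From (2): 4 ∉ E.
Suppose 1 ∉ E: no assignment then satisfies all the clues, so 1 ∈ E.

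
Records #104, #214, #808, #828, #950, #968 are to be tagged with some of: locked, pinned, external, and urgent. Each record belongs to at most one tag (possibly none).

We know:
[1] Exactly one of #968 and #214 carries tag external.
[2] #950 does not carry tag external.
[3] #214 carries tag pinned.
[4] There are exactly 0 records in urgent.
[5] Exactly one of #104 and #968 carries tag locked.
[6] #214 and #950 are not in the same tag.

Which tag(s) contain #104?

#104: locked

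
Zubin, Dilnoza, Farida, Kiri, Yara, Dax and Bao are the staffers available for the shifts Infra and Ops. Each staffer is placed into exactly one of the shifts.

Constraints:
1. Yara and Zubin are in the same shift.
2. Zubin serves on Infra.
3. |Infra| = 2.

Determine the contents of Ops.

From (2): Zubin ∈ Infra.
(1): Yara matches Zubin: Yara ∈ Infra.
(3): Infra already has 2, so the rest are out.
Only one shift left: Dilnoza ∈ Ops.
Only one shift left: Farida ∈ Ops.
Only one shift left: Kiri ∈ Ops.
Only one shift left: Dax ∈ Ops.
Only one shift left: Bao ∈ Ops.

Ops = {Bao, Dax, Dilnoza, Farida, Kiri}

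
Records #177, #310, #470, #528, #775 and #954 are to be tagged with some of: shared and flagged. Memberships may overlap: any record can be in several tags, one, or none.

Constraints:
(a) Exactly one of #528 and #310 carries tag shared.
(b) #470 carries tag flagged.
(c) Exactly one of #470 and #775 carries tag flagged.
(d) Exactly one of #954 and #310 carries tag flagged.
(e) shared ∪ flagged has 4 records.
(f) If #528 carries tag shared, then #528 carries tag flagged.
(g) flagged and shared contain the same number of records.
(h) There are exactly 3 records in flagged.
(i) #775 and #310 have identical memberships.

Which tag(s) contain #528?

#528: flagged, shared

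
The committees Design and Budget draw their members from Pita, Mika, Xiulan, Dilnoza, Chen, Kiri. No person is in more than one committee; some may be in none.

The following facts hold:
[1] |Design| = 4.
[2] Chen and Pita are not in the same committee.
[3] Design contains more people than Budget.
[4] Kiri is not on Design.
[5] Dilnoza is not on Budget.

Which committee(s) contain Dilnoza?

Dilnoza: Design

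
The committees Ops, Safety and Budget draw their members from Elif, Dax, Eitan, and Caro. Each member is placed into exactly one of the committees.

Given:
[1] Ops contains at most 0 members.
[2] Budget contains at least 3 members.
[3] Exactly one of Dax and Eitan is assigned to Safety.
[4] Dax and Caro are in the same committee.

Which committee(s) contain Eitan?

(1): Ops already has 0, so the rest are out.
Suppose Eitan ∉ Safety: no assignment then satisfies all the clues, so Eitan ∈ Safety.

Eitan: Safety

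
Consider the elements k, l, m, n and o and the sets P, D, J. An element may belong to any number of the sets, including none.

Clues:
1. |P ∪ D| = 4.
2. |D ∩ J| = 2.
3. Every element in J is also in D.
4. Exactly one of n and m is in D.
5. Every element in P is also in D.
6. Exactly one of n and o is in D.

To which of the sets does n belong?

n: none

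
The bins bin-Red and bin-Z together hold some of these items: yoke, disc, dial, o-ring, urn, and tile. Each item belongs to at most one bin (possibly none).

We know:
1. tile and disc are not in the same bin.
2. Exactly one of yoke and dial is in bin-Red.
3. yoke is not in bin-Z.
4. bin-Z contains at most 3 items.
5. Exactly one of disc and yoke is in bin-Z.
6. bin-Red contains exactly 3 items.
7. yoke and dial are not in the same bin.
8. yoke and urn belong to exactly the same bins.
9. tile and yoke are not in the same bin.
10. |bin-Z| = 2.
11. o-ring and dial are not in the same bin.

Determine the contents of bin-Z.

From (3): yoke ∉ bin-Z.
(5) (exactly one): disc ∈ bin-Z.
(8): urn matches yoke: urn ∉ bin-Z.
(1): tile ∉ bin-Z.
Suppose dial ∉ bin-Z: no assignment then satisfies all the clues, so dial ∈ bin-Z.

bin-Z = {dial, disc}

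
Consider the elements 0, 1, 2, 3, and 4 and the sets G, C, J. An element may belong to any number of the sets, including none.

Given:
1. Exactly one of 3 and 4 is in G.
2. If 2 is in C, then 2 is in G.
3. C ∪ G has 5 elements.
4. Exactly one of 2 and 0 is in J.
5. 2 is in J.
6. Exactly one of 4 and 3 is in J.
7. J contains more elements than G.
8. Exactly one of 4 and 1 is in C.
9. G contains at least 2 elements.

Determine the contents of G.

G = {2, 4}

From (5): 2 ∈ J.
(4) (exactly one): 0 ∉ J.
Suppose 0 ∈ G: no assignment then satisfies all the clues, so 0 ∉ G.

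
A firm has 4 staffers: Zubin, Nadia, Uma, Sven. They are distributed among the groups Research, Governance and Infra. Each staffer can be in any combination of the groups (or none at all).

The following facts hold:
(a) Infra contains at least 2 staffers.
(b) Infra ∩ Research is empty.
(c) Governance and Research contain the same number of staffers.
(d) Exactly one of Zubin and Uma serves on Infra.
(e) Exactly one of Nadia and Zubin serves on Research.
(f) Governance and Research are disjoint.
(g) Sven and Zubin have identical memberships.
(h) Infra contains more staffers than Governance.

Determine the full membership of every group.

Research = {Nadia}; Governance = {Uma}; Infra = {Sven, Zubin}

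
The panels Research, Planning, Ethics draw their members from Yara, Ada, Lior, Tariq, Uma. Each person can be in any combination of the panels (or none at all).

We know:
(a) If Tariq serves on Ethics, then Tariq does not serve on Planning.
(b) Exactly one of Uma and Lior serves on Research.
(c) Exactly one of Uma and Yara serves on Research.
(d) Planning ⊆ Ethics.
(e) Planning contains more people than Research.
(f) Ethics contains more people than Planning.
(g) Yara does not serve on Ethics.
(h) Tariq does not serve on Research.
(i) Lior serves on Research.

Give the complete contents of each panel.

Research = {Lior, Yara}; Planning = {Ada, Lior, Uma}; Ethics = {Ada, Lior, Tariq, Uma}

From (g): Yara ∉ Ethics.
From (h): Tariq ∉ Research.
From (i): Lior ∈ Research.
(b) (exactly one): Uma ∉ Research.
(c) (exactly one): Yara ∈ Research.
(d) contrapositive: Yara ∉ Planning.
Suppose Ada ∈ Research: no assignment then satisfies all the clues, so Ada ∉ Research.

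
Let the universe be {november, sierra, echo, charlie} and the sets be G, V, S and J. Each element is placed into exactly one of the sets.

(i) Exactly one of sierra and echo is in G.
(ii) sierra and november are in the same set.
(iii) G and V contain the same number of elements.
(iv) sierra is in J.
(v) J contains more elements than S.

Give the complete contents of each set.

From (iv): sierra ∈ J.
(i) (exactly one): echo ∈ G.
(ii): november matches sierra: november ∉ G.
(ii): november matches sierra: november ∉ V.
(ii): november matches sierra: november ∉ S.
(ii): november matches sierra: november ∈ J.
Suppose charlie ∈ G: no assignment then satisfies all the clues, so charlie ∉ G.

G = {echo}; V = {charlie}; S = {}; J = {november, sierra}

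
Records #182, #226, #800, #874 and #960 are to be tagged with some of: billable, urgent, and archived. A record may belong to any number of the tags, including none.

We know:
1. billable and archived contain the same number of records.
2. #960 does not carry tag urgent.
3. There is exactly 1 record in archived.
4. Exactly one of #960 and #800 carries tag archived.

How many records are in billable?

1

From (2): #960 ∉ urgent.
Suppose #182 ∈ archived: no assignment then satisfies all the clues, so #182 ∉ archived.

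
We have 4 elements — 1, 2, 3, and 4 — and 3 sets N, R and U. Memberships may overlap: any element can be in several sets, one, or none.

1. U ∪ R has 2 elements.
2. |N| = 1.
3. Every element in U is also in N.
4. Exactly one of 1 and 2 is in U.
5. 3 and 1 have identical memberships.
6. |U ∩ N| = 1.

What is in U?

U = {2}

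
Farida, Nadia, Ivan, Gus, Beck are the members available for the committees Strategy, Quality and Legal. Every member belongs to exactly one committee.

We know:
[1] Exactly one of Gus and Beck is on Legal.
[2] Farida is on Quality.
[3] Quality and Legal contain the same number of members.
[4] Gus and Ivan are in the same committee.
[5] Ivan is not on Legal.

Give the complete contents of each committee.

Strategy = {Gus, Ivan, Nadia}; Quality = {Farida}; Legal = {Beck}

From (2): Farida ∈ Quality.
From (5): Ivan ∉ Legal.
(4): Gus matches Ivan: Gus ∉ Legal.
(1) (exactly one): Beck ∈ Legal.
Suppose Nadia ∉ Strategy: no assignment then satisfies all the clues, so Nadia ∈ Strategy.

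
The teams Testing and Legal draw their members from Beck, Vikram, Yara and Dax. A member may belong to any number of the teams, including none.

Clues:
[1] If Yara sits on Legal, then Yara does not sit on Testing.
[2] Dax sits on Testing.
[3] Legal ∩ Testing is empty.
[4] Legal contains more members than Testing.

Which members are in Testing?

Testing = {Dax}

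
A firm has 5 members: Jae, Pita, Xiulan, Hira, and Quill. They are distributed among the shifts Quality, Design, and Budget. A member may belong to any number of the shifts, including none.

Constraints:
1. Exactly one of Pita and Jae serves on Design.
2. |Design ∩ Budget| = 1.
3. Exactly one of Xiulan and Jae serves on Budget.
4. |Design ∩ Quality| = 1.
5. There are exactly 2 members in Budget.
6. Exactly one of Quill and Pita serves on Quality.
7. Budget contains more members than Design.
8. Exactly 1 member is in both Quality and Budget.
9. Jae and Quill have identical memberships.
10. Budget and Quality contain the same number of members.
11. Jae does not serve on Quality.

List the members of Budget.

Budget = {Pita, Xiulan}

From (11): Jae ∉ Quality.
(9): Quill matches Jae: Quill ∉ Quality.
(6) (exactly one): Pita ∈ Quality.
Suppose Jae ∈ Budget: no assignment then satisfies all the clues, so Jae ∉ Budget.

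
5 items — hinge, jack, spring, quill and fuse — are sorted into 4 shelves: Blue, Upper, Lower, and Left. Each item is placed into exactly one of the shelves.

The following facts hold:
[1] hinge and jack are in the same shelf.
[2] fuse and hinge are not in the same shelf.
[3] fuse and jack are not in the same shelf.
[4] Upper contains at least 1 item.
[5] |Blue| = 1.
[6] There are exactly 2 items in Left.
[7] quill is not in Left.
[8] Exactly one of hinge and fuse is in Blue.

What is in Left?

Left = {hinge, jack}

From (7): quill ∉ Left.
Suppose hinge ∉ Left: no assignment then satisfies all the clues, so hinge ∈ Left.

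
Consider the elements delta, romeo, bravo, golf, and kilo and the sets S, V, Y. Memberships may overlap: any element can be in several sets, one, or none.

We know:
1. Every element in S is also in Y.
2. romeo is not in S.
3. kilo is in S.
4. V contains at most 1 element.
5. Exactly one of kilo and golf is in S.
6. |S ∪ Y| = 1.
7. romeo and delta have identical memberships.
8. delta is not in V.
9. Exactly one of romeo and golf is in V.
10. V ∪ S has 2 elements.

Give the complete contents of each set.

S = {kilo}; V = {golf}; Y = {kilo}

From (2): romeo ∉ S.
From (3): kilo ∈ S.
From (8): delta ∉ V.
(1) with kilo ∈ S: kilo ∈ Y.
(5) (exactly one): golf ∉ S.
(7): delta matches romeo: delta ∉ S.
(7): romeo matches delta: romeo ∉ V.
(9) (exactly one): golf ∈ V.
(4): V already has 1, so the rest are out.
Suppose delta ∈ Y: no assignment then satisfies all the clues, so delta ∉ Y.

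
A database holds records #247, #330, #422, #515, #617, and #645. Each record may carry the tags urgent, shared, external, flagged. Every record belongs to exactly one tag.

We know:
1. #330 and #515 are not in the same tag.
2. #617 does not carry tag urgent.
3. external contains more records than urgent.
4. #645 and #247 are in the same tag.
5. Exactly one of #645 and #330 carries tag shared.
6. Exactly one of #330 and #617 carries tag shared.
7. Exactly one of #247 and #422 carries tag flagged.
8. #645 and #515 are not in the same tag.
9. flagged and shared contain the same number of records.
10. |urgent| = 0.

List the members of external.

external = {#515, #617}

From (2): #617 ∉ urgent.
(10): urgent already has 0, so the rest are out.
Suppose #247 ∈ external: no assignment then satisfies all the clues, so #247 ∉ external.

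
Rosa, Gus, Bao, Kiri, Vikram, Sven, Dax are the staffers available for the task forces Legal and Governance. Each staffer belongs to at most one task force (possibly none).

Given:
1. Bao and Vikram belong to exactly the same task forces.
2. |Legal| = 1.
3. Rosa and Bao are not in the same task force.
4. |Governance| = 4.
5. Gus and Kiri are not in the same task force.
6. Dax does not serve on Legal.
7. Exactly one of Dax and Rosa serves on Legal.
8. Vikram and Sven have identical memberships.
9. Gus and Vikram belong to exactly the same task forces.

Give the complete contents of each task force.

Legal = {Rosa}; Governance = {Bao, Gus, Sven, Vikram}

From (6): Dax ∉ Legal.
(7) (exactly one): Rosa ∈ Legal.
(2): Legal already has 1, so the rest are out.
Suppose Gus ∉ Governance: no assignment then satisfies all the clues, so Gus ∈ Governance.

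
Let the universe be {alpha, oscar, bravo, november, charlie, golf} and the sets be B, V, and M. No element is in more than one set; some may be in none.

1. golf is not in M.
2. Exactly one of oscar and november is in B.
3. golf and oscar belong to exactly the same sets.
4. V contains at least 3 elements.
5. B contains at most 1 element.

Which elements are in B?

B = {november}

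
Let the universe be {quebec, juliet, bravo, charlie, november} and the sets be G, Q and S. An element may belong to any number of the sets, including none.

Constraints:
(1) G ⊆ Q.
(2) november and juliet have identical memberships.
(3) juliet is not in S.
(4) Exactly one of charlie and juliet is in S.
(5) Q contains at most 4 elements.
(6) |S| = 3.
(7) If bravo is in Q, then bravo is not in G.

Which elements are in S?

S = {bravo, charlie, quebec}

From (3): juliet ∉ S.
(2): november matches juliet: november ∉ S.
(4) (exactly one): charlie ∈ S.
(6): only 3 candidates remain for S, so all are in.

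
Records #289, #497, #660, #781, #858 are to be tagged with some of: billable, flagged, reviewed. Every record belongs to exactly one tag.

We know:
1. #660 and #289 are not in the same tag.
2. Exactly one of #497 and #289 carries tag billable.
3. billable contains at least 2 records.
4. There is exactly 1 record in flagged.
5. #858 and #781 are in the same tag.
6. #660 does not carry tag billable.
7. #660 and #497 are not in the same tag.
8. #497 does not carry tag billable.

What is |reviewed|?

1

From (6): #660 ∉ billable.
From (8): #497 ∉ billable.
(2) (exactly one): #289 ∈ billable.
Suppose #781 ∉ billable: no assignment then satisfies all the clues, so #781 ∈ billable.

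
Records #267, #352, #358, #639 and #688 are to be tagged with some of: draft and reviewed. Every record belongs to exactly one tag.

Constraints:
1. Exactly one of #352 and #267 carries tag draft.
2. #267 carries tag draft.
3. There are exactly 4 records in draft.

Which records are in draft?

draft = {#267, #358, #639, #688}

From (2): #267 ∈ draft.
(1) (exactly one): #352 ∉ draft.
(3): only 4 candidates remain for draft, so all are in.
Only one tag left: #352 ∈ reviewed.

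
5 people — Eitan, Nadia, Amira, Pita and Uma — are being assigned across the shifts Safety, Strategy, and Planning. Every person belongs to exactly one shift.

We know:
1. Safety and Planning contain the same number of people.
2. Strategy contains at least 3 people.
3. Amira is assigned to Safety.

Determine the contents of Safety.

Safety = {Amira}

From (3): Amira ∈ Safety.
Suppose Eitan ∈ Safety: no assignment then satisfies all the clues, so Eitan ∉ Safety.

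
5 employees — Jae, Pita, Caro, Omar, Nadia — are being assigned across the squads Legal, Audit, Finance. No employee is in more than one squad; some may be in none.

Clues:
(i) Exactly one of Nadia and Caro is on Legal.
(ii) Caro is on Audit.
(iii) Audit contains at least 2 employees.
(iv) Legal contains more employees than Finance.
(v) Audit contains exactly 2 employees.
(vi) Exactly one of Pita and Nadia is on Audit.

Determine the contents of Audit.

Audit = {Caro, Pita}

From (ii): Caro ∈ Audit.
(i) (exactly one): Nadia ∈ Legal.
(vi) (exactly one): Pita ∈ Audit.
(v): Audit already has 2, so the rest are out.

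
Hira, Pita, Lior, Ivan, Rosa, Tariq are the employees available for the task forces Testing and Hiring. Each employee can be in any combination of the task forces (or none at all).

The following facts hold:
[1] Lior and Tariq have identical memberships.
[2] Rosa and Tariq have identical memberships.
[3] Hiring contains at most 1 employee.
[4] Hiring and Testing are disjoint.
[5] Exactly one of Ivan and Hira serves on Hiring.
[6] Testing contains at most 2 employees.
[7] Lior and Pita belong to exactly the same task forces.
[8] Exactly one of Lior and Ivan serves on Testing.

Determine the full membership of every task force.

Testing = {Ivan}; Hiring = {Hira}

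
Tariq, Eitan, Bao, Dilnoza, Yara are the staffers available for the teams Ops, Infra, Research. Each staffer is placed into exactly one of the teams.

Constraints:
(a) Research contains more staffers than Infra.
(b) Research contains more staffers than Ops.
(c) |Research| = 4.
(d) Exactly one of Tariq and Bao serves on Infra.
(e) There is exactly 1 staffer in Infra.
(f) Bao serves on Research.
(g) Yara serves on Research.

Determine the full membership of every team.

Ops = {}; Infra = {Tariq}; Research = {Bao, Dilnoza, Eitan, Yara}

From (f): Bao ∈ Research.
From (g): Yara ∈ Research.
(d) (exactly one): Tariq ∈ Infra.
(e): Infra already has 1, so the rest are out.
(c): only 4 candidates remain for Research, so all are in.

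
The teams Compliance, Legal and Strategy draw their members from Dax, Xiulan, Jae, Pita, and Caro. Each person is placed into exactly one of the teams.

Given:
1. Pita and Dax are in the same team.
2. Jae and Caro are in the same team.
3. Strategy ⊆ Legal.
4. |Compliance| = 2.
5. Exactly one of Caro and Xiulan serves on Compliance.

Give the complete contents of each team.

Compliance = {Caro, Jae}; Legal = {Dax, Pita, Xiulan}; Strategy = {}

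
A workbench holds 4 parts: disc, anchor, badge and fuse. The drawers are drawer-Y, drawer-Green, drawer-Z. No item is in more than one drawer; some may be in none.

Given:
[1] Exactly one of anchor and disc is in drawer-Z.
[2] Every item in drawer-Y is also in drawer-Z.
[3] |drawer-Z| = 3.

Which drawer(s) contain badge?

badge: drawer-Z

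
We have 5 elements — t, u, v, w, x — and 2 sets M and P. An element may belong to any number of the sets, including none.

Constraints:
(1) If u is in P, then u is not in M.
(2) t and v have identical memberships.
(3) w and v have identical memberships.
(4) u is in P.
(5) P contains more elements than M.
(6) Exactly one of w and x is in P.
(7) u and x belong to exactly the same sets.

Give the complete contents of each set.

M = {}; P = {u, x}

From (4): u ∈ P.
(1): u ∉ M.
(7): x matches u: x ∉ M.
(7): x matches u: x ∈ P.
(6) (exactly one): w ∉ P.
(3): v matches w: v ∉ P.
(2): t matches v: t ∉ P.
Suppose t ∈ M: no assignment then satisfies all the clues, so t ∉ M.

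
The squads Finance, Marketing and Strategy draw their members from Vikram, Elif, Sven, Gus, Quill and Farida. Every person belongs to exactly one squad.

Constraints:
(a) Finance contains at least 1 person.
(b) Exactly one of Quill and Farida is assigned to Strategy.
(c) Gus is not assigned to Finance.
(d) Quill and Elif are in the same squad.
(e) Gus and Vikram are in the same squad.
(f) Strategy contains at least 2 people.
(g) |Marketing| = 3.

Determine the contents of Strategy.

Strategy = {Elif, Quill}

From (c): Gus ∉ Finance.
(e): Vikram matches Gus: Vikram ∉ Finance.
Suppose Vikram ∈ Strategy: no assignment then satisfies all the clues, so Vikram ∉ Strategy.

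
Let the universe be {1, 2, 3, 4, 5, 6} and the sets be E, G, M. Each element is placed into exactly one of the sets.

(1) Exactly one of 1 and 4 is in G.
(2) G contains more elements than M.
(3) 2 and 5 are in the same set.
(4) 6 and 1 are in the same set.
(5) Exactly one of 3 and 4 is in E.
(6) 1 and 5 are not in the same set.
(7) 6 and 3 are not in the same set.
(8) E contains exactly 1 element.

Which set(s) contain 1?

1: M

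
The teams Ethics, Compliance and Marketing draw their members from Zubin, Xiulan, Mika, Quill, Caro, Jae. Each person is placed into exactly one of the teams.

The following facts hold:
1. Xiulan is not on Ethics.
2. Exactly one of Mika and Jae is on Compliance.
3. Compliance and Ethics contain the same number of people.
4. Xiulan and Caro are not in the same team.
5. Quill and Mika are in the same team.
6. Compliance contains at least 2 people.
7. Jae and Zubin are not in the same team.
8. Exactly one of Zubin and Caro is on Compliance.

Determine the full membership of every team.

Ethics = {Mika, Quill}; Compliance = {Caro, Jae}; Marketing = {Xiulan, Zubin}

From (1): Xiulan ∉ Ethics.
Suppose Zubin ∈ Ethics: no assignment then satisfies all the clues, so Zubin ∉ Ethics.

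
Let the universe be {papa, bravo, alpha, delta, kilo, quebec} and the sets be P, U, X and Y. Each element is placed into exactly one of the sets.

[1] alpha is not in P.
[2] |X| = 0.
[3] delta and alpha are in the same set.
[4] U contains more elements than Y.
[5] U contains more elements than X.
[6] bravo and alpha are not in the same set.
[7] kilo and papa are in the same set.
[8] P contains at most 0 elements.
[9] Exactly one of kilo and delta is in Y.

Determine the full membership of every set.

P = {}; U = {bravo, kilo, papa, quebec}; X = {}; Y = {alpha, delta}

From (1): alpha ∉ P.
(2): X already has 0, so the rest are out.
(3): delta matches alpha: delta ∉ P.
(8): P already has 0, so the rest are out.
Suppose papa ∉ U: no assignment then satisfies all the clues, so papa ∈ U.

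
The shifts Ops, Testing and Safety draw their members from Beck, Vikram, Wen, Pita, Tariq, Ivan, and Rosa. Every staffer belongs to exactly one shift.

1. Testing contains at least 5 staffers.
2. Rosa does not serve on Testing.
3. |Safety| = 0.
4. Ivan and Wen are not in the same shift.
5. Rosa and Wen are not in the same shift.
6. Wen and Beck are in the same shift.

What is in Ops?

Ops = {Ivan, Rosa}

From (2): Rosa ∉ Testing.
(3): Safety already has 0, so the rest are out.
Only one shift left: Rosa ∈ Ops.
(5): Wen ∉ Ops.
(6): Beck matches Wen: Beck ∉ Ops.
Only one shift left: Beck ∈ Testing.
Only one shift left: Wen ∈ Testing.
(4): Ivan ∉ Testing.
Only one shift left: Ivan ∈ Ops.
(1): only 5 candidates remain for Testing, so all are in.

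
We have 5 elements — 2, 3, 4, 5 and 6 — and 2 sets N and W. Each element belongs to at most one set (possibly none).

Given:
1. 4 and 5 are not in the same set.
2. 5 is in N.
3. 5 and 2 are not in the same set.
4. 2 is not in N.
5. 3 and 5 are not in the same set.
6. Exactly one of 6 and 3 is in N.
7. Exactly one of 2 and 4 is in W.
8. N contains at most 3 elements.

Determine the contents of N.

From (2): 5 ∈ N.
From (4): 2 ∉ N.
(1): 4 ∉ N.
(5): 3 ∉ N.
(6) (exactly one): 6 ∈ N.

N = {5, 6}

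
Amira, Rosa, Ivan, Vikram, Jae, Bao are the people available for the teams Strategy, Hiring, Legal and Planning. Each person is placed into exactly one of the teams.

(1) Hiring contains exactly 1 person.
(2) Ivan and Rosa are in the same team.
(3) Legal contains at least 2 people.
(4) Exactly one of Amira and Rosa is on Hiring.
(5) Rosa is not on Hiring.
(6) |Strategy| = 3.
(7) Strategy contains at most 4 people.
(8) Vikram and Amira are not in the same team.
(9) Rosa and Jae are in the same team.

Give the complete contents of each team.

From (5): Rosa ∉ Hiring.
(2): Ivan matches Rosa: Ivan ∉ Hiring.
(4) (exactly one): Amira ∈ Hiring.
(8): Vikram ∉ Hiring.
(9): Jae matches Rosa: Jae ∉ Hiring.
(1): Hiring already has 1, so the rest are out.
Suppose Rosa ∉ Strategy: no assignment then satisfies all the clues, so Rosa ∈ Strategy.

Strategy = {Ivan, Jae, Rosa}; Hiring = {Amira}; Legal = {Bao, Vikram}; Planning = {}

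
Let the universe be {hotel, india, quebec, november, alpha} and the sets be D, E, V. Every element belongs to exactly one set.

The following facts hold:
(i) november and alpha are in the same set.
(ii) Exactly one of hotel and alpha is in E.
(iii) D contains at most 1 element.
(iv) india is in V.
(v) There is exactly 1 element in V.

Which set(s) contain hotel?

From (iv): india ∈ V.
(v): V already has 1, so the rest are out.
Suppose hotel ∉ D: no assignment then satisfies all the clues, so hotel ∈ D.

hotel: D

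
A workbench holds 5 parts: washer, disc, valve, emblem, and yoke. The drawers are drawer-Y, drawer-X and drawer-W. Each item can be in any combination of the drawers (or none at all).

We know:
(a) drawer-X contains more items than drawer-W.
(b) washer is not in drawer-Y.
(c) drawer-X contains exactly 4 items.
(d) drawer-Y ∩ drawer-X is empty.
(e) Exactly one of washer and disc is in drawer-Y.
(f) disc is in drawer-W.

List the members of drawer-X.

From (b): washer ∉ drawer-Y.
From (f): disc ∈ drawer-W.
(e) (exactly one): disc ∈ drawer-Y.
(d) (disjoint): disc ∉ drawer-X.
(c): only 4 candidates remain for drawer-X, so all are in.
(d) (disjoint): valve ∉ drawer-Y.
(d) (disjoint): emblem ∉ drawer-Y.
(d) (disjoint): yoke ∉ drawer-Y.

drawer-X = {emblem, valve, washer, yoke}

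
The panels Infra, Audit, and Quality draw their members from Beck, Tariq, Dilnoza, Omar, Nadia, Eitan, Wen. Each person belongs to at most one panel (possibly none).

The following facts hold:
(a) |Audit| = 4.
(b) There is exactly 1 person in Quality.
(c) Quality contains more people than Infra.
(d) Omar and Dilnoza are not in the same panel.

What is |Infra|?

0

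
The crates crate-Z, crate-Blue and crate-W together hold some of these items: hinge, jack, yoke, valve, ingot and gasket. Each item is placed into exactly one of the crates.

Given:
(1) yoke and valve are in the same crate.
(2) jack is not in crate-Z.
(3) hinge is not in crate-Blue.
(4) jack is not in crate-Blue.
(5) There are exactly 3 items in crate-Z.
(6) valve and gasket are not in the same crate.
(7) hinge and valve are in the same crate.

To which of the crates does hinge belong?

From (2): jack ∉ crate-Z.
From (3): hinge ∉ crate-Blue.
From (4): jack ∉ crate-Blue.
(7): valve matches hinge: valve ∉ crate-Blue.
Only one crate left: jack ∈ crate-W.
(1): yoke matches valve: yoke ∉ crate-Blue.
Suppose hinge ∉ crate-Z: no assignment then satisfies all the clues, so hinge ∈ crate-Z.

hinge: crate-Z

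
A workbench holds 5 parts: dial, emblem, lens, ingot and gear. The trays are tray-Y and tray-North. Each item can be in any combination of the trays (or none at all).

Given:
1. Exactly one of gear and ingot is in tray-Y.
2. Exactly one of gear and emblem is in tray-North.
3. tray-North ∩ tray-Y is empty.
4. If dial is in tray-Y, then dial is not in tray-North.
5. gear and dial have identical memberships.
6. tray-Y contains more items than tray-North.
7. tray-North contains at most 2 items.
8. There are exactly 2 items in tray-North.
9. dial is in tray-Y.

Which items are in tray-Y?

From (9): dial ∈ tray-Y.
(3) (disjoint): dial ∉ tray-North.
(5): gear matches dial: gear ∈ tray-Y.
(5): gear matches dial: gear ∉ tray-North.
(1) (exactly one): ingot ∉ tray-Y.
(2) (exactly one): emblem ∈ tray-North.
(3) (disjoint): emblem ∉ tray-Y.
Suppose lens ∉ tray-Y: no assignment then satisfies all the clues, so lens ∈ tray-Y.

tray-Y = {dial, gear, lens}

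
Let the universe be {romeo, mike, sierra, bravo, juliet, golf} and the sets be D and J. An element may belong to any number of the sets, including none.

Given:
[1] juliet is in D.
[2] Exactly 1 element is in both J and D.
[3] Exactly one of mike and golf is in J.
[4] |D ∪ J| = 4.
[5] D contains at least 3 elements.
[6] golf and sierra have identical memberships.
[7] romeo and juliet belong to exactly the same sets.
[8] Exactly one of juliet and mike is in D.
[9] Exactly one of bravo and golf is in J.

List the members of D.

D = {bravo, juliet, romeo}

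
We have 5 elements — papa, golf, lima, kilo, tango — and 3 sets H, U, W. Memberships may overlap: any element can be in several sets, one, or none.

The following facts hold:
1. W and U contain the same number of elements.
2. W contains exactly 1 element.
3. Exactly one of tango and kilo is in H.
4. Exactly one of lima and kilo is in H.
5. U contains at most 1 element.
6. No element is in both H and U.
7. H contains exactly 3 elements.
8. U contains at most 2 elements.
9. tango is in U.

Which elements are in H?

From (9): tango ∈ U.
(5): U already has 1, so the rest are out.
(6) (disjoint): tango ∉ H.
(3) (exactly one): kilo ∈ H.
(4) (exactly one): lima ∉ H.
(7): only 3 candidates remain for H, so all are in.

H = {golf, kilo, papa}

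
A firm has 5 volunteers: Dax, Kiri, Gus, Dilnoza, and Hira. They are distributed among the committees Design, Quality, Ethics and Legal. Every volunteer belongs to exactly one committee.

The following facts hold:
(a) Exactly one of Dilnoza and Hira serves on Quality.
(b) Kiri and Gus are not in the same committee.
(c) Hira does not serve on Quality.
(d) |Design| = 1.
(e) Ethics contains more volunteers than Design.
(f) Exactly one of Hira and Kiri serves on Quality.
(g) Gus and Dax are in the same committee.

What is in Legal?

Legal = {}

From (c): Hira ∉ Quality.
(a) (exactly one): Dilnoza ∈ Quality.
(f) (exactly one): Kiri ∈ Quality.
(b): Gus ∉ Quality.
(g): Dax matches Gus: Dax ∉ Quality.
Suppose Dax ∈ Legal: no assignment then satisfies all the clues, so Dax ∉ Legal.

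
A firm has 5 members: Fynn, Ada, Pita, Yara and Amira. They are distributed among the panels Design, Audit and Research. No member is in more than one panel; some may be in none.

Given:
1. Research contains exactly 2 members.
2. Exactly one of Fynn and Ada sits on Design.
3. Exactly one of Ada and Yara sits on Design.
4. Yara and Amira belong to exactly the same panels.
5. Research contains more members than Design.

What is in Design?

Design = {Ada}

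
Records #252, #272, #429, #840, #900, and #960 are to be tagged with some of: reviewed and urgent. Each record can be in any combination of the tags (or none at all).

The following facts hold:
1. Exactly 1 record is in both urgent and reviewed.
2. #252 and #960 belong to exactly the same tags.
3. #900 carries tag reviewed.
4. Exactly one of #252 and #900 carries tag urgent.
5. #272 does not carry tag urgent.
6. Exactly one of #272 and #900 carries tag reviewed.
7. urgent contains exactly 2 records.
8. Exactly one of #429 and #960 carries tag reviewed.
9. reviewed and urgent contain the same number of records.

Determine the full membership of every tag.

From (3): #900 ∈ reviewed.
From (5): #272 ∉ urgent.
(6) (exactly one): #272 ∉ reviewed.
Suppose #252 ∈ reviewed: no assignment then satisfies all the clues, so #252 ∉ reviewed.

reviewed = {#429, #900}; urgent = {#840, #900}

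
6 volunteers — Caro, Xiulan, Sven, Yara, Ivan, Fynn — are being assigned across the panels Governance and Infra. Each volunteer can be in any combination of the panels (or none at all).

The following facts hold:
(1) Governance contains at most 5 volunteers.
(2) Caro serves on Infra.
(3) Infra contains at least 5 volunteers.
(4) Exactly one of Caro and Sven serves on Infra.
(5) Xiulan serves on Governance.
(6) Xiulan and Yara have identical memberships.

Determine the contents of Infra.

Infra = {Caro, Fynn, Ivan, Xiulan, Yara}

From (2): Caro ∈ Infra.
From (5): Xiulan ∈ Governance.
(4) (exactly one): Sven ∉ Infra.
(6): Yara matches Xiulan: Yara ∈ Governance.
(3): only 5 candidates remain for Infra, so all are in.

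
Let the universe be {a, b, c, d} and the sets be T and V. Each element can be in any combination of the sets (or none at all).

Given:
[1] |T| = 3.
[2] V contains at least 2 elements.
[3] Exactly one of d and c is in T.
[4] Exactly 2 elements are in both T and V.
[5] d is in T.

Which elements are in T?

From (5): d ∈ T.
(3) (exactly one): c ∉ T.
(1): only 3 candidates remain for T, so all are in.

T = {a, b, d}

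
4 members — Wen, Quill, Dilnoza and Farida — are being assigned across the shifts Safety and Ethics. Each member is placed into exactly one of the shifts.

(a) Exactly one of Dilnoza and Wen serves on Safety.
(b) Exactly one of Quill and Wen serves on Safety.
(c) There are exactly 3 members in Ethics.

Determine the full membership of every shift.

Safety = {Wen}; Ethics = {Dilnoza, Farida, Quill}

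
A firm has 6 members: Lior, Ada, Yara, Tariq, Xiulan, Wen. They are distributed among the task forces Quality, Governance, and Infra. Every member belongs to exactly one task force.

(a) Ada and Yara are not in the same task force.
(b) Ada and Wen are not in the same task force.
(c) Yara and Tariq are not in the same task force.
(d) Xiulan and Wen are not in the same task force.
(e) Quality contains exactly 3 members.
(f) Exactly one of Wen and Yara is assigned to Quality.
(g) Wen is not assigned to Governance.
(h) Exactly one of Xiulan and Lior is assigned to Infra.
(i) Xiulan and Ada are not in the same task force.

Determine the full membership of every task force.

Quality = {Lior, Tariq, Wen}; Governance = {Ada}; Infra = {Xiulan, Yara}

From (g): Wen ∉ Governance.
Suppose Lior ∉ Quality: no assignment then satisfies all the clues, so Lior ∈ Quality.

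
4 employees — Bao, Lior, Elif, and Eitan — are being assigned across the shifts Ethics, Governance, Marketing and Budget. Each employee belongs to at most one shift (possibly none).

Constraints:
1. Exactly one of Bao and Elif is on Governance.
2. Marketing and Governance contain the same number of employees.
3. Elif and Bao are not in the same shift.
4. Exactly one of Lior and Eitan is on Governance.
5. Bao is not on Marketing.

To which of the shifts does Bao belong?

Bao: Governance

From (5): Bao ∉ Marketing.
Suppose Bao ∈ Ethics: no assignment then satisfies all the clues, so Bao ∉ Ethics.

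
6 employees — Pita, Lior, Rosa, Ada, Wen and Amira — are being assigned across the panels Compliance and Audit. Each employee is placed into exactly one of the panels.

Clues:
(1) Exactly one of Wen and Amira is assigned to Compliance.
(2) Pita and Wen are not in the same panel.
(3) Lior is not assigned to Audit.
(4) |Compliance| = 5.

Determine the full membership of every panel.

Compliance = {Ada, Amira, Lior, Pita, Rosa}; Audit = {Wen}

From (3): Lior ∉ Audit.
Only one panel left: Lior ∈ Compliance.
Suppose Pita ∉ Compliance: no assignment then satisfies all the clues, so Pita ∈ Compliance.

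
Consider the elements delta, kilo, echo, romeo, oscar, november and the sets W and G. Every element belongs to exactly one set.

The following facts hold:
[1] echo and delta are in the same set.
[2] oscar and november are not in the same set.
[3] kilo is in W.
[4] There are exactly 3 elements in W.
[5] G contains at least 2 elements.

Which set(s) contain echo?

echo: G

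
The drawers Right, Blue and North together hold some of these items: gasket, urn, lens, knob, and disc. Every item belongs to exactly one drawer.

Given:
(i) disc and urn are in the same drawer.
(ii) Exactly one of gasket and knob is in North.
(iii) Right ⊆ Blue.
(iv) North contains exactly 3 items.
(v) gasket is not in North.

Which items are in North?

North = {disc, knob, urn}

From (v): gasket ∉ North.
(ii) (exactly one): knob ∈ North.
Suppose urn ∉ North: no assignment then satisfies all the clues, so urn ∈ North.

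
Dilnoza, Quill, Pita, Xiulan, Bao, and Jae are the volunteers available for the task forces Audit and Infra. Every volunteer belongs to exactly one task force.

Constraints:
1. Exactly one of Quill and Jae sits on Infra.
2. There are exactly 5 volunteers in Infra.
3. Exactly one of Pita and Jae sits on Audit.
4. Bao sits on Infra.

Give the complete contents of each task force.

From (4): Bao ∈ Infra.
Suppose Dilnoza ∈ Audit: no assignment then satisfies all the clues, so Dilnoza ∉ Audit.

Audit = {Jae}; Infra = {Bao, Dilnoza, Pita, Quill, Xiulan}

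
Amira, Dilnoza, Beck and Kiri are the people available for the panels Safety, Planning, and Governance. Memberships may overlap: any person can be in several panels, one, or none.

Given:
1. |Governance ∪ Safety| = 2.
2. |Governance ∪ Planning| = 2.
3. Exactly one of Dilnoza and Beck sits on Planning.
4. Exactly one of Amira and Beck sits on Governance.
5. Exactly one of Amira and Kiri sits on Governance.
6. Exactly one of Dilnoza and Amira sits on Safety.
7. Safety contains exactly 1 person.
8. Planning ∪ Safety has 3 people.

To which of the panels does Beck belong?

Beck: Planning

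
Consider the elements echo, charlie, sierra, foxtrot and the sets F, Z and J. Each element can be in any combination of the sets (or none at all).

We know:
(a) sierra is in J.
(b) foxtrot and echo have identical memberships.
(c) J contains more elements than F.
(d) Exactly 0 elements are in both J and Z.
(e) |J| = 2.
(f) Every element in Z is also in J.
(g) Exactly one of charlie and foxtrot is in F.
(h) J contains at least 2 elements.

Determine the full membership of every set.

F = {charlie}; Z = {}; J = {charlie, sierra}

From (a): sierra ∈ J.
Suppose echo ∈ F: no assignment then satisfies all the clues, so echo ∉ F.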